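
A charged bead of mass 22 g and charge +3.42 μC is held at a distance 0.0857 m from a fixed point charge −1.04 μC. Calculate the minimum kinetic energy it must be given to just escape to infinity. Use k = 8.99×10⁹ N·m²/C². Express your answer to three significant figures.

0.373 J

To just escape, total mechanical energy must reach zero at infinity: ½mv²_min + U = 0, so ½mv²_min = −U = |kQq|/r.
|U| = |kQq|/r = (8.99×10⁹ N·m²/C²)(1.04×10⁻⁶)(3.42×10⁻⁶)/(0.0857) = 0.373 J.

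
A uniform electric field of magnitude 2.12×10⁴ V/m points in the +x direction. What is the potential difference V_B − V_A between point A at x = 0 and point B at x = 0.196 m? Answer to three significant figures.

In a uniform field, potential decreases in the direction of E: V_B − V_A = −E·Δx.
V_B − V_A = −(2.12×10⁴ V/m)(0.196 m) = -4160 V.

-4160 V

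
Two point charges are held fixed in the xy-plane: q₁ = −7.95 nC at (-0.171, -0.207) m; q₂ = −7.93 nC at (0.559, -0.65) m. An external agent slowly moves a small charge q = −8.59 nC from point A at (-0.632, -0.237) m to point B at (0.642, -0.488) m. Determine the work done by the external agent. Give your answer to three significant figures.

For quasistatic motion the external work equals the change in potential energy: W_ext = qΔV = q(V_B − V_A).
At A: distances to the source charges are 0.462 m, 1.26 m; V_A = Σ kqᵢ/rᵢ = -211 V.
At B: distances to the source charges are 0.860 m, 0.182 m; V_B = Σ kqᵢ/rᵢ = -475 V.
ΔV = V_B − V_A = -263 V.
W_ext = qΔV = (-8.59×10⁻⁹ C)(-263 V) = 2.26×10⁻⁶ J.

2.26×10⁻⁶ J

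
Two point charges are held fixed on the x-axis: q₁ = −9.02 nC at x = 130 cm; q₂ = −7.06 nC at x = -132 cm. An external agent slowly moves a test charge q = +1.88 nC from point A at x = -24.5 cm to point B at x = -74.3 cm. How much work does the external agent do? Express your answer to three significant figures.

For quasistatic motion the external work equals the change in potential energy: W_ext = qΔV = q(V_B − V_A).
At A: distances to the source charges are 1.54 m, 1.08 m; V_A = Σ kqᵢ/rᵢ = -112 V.
At B: distances to the source charges are 2.04 m, 0.577 m; V_B = Σ kqᵢ/rᵢ = -150 V.
ΔV = V_B − V_A = -38.2 V.
W_ext = qΔV = (1.88×10⁻⁹ C)(-38.2 V) = -7.17×10⁻⁸ J.

-7.17×10⁻⁸ J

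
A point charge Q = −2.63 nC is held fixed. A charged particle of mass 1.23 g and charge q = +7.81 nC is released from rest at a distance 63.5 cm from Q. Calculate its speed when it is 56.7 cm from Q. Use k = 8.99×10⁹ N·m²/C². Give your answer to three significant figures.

Only the electrostatic force acts, so mechanical energy is conserved: ½mv² = U₁ − U₂ = kQq(1/r₁ − 1/r₂).
U₁ − U₂ = (8.99×10⁹ N·m²/C²)(-2.63×10⁻⁹ C)(7.81×10⁻⁹ C)(1/0.635 − 1/0.567) = 3.49×10⁻⁸ J.
v = √(2·3.49×10⁻⁸/1.23×10⁻³) = 7.53×10⁻³ m/s.

7.53×10⁻³ m/s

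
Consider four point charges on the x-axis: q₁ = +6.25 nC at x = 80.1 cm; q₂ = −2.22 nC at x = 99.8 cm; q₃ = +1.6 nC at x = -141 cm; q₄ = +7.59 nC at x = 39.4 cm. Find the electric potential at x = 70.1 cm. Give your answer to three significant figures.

The total potential is the scalar sum of each charge's contribution, V = Σ kqᵢ/rᵢ.
Distances from the field point to each charge: r₁ = 0.100 m, r₂ = 0.297 m, r₃ = 2.11 m, r₄ = 0.307 m.
V = k[(6.25×10⁻⁹)/(0.100) + (-2.22×10⁻⁹)/(0.297) + (1.60×10⁻⁹)/(2.11) + (7.59×10⁻⁹)/(0.307)] = 724 V.

724 V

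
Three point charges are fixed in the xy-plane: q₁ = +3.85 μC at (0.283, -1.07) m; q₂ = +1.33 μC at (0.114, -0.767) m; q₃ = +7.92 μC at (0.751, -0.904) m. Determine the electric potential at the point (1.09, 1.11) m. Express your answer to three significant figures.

5.54×10⁴ V

Electric potential is a scalar, so the contributions from each charge add algebraically: V = Σ kqᵢ/rᵢ.
Distances from the field point to each charge: r₁ = 2.32 m, r₂ = 2.12 m, r₃ = 2.04 m.
V = k[(3.85×10⁻⁶)/(2.32) + (1.33×10⁻⁶)/(2.12) + (7.92×10⁻⁶)/(2.04)] = 5.54×10⁴ V.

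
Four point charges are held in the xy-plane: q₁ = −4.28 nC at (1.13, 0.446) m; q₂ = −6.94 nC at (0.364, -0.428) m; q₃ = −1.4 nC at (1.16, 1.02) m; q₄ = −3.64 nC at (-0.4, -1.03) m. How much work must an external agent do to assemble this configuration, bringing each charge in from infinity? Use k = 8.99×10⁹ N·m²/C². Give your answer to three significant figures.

6.93×10⁻⁷ J

The work to assemble the configuration equals its total potential energy, U = Σ kqᵢqⱼ/rᵢⱼ over all pairs.
Pair separations: r₁₂ = 1.16 m, r₁₃ = 0.575 m, r₁₄ = 2.13 m, r₂₃ = 1.65 m, r₂₄ = 0.973 m, r₃₄ = 2.58 m.
Summing all 6 pair terms gives U = 6.93×10⁻⁷ J.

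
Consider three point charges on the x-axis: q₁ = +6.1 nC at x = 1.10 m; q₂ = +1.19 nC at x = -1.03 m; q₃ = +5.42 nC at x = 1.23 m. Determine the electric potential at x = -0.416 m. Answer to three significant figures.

83.2 V

The total potential is the scalar sum of each charge's contribution, V = Σ kqᵢ/rᵢ.
Distances from the field point to each charge: r₁ = 1.52 m, r₂ = 0.614 m, r₃ = 1.65 m.
V = k[(6.10×10⁻⁹)/(1.52) + (1.19×10⁻⁹)/(0.614) + (5.42×10⁻⁹)/(1.65)] = 83.2 V.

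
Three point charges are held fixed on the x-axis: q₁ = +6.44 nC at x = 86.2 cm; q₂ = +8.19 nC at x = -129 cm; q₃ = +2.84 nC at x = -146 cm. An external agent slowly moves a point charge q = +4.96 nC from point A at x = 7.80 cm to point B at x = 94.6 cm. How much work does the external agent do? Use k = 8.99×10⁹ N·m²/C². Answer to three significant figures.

For quasistatic motion the external work equals the change in potential energy: W_ext = qΔV = q(V_B − V_A).
At A: distances to the source charges are 0.784 m, 1.37 m, 1.54 m; V_A = Σ kqᵢ/rᵢ = 144 V.
At B: distances to the source charges are 0.0840 m, 2.24 m, 2.41 m; V_B = Σ kqᵢ/rᵢ = 733 V.
ΔV = V_B − V_A = 589 V.
W_ext = qΔV = (4.96×10⁻⁹ C)(589 V) = 2.92×10⁻⁶ J.

2.92×10⁻⁶ J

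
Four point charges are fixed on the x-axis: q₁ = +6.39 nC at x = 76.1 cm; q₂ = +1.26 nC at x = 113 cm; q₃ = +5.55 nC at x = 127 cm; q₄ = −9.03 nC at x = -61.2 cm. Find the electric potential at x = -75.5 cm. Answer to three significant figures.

The total potential is the scalar sum of each charge's contribution, V = Σ kqᵢ/rᵢ.
Distances from the field point to each charge: r₁ = 1.52 m, r₂ = 1.88 m, r₃ = 2.02 m, r₄ = 0.143 m.
V = k[(6.39×10⁻⁹)/(1.52) + (1.26×10⁻⁹)/(1.88) + (5.55×10⁻⁹)/(2.02) + (-9.03×10⁻⁹)/(0.143)] = -499 V.

-499 V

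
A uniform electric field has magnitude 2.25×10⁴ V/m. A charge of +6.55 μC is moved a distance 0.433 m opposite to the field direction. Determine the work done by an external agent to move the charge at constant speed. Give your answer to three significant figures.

0.0638 J

The potential change for a displacement 0.433 m opposite to the field direction is ΔV = +Ed = 9740 V.
W_ext = qΔV = 0.0638 J.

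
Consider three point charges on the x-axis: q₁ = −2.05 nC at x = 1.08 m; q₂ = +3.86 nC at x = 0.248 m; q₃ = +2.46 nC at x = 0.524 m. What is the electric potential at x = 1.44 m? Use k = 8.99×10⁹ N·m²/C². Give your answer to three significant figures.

2.06 V

Electric potential is a scalar, so the contributions from each charge add algebraically: V = Σ kqᵢ/rᵢ.
Distances from the field point to each charge: r₁ = 0.360 m, r₂ = 1.19 m, r₃ = 0.916 m.
V = k[(-2.05×10⁻⁹)/(0.360) + (3.86×10⁻⁹)/(1.19) + (2.46×10⁻⁹)/(0.916)] = 2.06 V.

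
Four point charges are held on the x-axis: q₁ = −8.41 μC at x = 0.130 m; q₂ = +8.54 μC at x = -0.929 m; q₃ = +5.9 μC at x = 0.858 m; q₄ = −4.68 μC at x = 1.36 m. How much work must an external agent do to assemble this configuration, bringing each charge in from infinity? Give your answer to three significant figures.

-1.33 J

The work to assemble the configuration equals its total potential energy, U = Σ kqᵢqⱼ/rᵢⱼ over all pairs.
Pair separations: r₁₂ = 1.06 m, r₁₃ = 0.728 m, r₁₄ = 1.23 m, r₂₃ = 1.79 m, r₂₄ = 2.29 m, r₃₄ = 0.502 m.
Summing all 6 pair terms gives U = -1.33 J.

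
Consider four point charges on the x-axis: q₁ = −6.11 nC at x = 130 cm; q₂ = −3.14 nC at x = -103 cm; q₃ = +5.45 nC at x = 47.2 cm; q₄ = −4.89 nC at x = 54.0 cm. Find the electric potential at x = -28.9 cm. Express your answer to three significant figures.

Electric potential is a scalar, so the contributions from each charge add algebraically: V = Σ kqᵢ/rᵢ.
Distances from the field point to each charge: r₁ = 1.59 m, r₂ = 0.741 m, r₃ = 0.761 m, r₄ = 0.829 m.
V = k[(-6.11×10⁻⁹)/(1.59) + (-3.14×10⁻⁹)/(0.741) + (5.45×10⁻⁹)/(0.761) + (-4.89×10⁻⁹)/(0.829)] = -61.3 V.

-61.3 V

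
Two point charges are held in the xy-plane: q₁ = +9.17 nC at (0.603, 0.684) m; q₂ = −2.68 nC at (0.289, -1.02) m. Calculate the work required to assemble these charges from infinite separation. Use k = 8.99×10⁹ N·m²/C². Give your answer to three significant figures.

-1.28×10⁻⁷ J

The assembly work is the sum of pairwise potential energies, U = Σ_{i<j} kqᵢqⱼ/rᵢⱼ.
Pair separations: r₁₂ = 1.73 m.
U = (-1.28×10⁻⁷) = -1.28×10⁻⁷ J.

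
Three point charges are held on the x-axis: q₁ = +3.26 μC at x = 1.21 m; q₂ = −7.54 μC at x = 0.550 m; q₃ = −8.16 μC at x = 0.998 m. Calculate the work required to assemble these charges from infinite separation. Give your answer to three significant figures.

-0.228 J

The assembly work is the sum of pairwise potential energies, U = Σ_{i<j} kqᵢqⱼ/rᵢⱼ.
Pair separations: r₁₂ = 0.660 m, r₁₃ = 0.212 m, r₂₃ = 0.448 m.
U = (-0.335) + (-1.13) + (1.23) = -0.228 J.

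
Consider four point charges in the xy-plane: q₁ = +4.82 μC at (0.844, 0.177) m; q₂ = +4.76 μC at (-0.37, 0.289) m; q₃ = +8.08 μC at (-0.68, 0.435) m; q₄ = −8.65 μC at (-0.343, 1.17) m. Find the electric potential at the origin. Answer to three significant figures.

The total potential is the scalar sum of each charge's contribution, V = Σ kqᵢ/rᵢ.
Distances from the field point to each charge: r₁ = 0.862 m, r₂ = 0.469 m, r₃ = 0.807 m, r₄ = 1.22 m.
V = k[(4.82×10⁻⁶)/(0.862) + (4.76×10⁻⁶)/(0.469) + (8.08×10⁻⁶)/(0.807) + (-8.65×10⁻⁶)/(1.22)] = 1.68×10⁵ V.

1.68×10⁵ V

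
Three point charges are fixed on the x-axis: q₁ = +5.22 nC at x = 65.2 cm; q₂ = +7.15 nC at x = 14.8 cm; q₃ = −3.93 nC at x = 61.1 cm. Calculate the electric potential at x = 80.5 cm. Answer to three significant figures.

222 V

Electric potential is a scalar, so the contributions from each charge add algebraically: V = Σ kqᵢ/rᵢ.
Distances from the field point to each charge: r₁ = 0.153 m, r₂ = 0.657 m, r₃ = 0.194 m.
V = k[(5.22×10⁻⁹)/(0.153) + (7.15×10⁻⁹)/(0.657) + (-3.93×10⁻⁹)/(0.194)] = 222 V.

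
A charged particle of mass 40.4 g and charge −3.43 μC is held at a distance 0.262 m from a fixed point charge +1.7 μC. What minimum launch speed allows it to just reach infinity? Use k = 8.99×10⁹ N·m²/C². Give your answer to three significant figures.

3.15 m/s

To just escape, total mechanical energy must reach zero at infinity: ½mv²_min + U = 0, so ½mv²_min = −U = |kQq|/r.
|U| = |kQq|/r = (8.99×10⁹ N·m²/C²)(1.70×10⁻⁶)(3.43×10⁻⁶)/(0.262) = 0.200 J.
v_min = √(2|U|/m) = √(2·0.200/0.0404) = 3.15 m/s.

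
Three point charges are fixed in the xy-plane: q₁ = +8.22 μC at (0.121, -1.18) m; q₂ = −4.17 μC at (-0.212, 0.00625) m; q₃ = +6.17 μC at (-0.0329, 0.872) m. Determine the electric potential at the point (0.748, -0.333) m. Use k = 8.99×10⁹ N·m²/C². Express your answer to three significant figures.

7.19×10⁴ V

Electric potential is a scalar, so the contributions from each charge add algebraically: V = Σ kqᵢ/rᵢ.
Distances from the field point to each charge: r₁ = 1.05 m, r₂ = 1.02 m, r₃ = 1.44 m.
V = k[(8.22×10⁻⁶)/(1.05) + (-4.17×10⁻⁶)/(1.02) + (6.17×10⁻⁶)/(1.44)] = 7.19×10⁴ V.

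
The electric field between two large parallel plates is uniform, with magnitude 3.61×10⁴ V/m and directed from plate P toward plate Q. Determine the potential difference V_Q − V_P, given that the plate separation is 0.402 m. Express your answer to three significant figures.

In a uniform field, potential decreases in the direction of E: ΔV = −E·d for a displacement d parallel to E.
Going from P to Q is a displacement of 0.402 m along the field, so V_Q − V_P = −Ed = -1.45×10⁴ V.

-1.45×10⁴ V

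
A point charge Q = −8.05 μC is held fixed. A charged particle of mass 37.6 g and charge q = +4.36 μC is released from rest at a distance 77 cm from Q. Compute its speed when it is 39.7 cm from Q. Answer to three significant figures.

4.53 m/s

Only the electrostatic force acts, so mechanical energy is conserved: ½mv² = U₁ − U₂ = kQq(1/r₁ − 1/r₂).
U₁ − U₂ = (8.99×10⁹ N·m²/C²)(-8.05×10⁻⁶ C)(4.36×10⁻⁶ C)(1/0.770 − 1/0.397) = 0.385 J.
v = √(2·0.385/0.0376) = 4.53 m/s.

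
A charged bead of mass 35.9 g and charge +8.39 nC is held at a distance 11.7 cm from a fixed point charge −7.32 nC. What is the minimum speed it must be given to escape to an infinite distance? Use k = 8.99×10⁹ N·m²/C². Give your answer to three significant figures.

To just escape, total mechanical energy must reach zero at infinity: ½mv²_min + U = 0, so ½mv²_min = −U = |kQq|/r.
|U| = |kQq|/r = (8.99×10⁹ N·m²/C²)(7.32×10⁻⁹)(8.39×10⁻⁹)/(0.117) = 4.72×10⁻⁶ J.
v_min = √(2|U|/m) = √(2·4.72×10⁻⁶/0.0359) = 0.0162 m/s.

0.0162 m/s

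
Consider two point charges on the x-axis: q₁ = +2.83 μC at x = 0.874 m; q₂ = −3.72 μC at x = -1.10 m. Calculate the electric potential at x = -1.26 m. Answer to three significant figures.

-1.97×10⁵ V

The total potential is the scalar sum of each charge's contribution, V = Σ kqᵢ/rᵢ.
Distances from the field point to each charge: r₁ = 2.13 m, r₂ = 0.160 m.
V = k[(2.83×10⁻⁶)/(2.13) + (-3.72×10⁻⁶)/(0.160)] = -1.97×10⁵ V.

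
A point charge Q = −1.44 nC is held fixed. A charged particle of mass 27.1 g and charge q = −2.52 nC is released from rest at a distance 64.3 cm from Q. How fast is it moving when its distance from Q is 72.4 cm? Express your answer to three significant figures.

Only the electrostatic force acts, so mechanical energy is conserved: ½mv² = U₁ − U₂ = kQq(1/r₁ − 1/r₂).
U₁ − U₂ = (8.99×10⁹ N·m²/C²)(-1.44×10⁻⁹ C)(-2.52×10⁻⁹ C)(1/0.643 − 1/0.724) = 5.68×10⁻⁹ J.
v = √(2·5.68×10⁻⁹/0.0271) = 6.47×10⁻⁴ m/s.

6.47×10⁻⁴ m/s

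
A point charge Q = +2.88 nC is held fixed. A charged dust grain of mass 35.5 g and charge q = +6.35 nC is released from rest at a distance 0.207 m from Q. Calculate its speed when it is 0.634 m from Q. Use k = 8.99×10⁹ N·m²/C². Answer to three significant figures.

5.49×10⁻³ m/s

Only the electrostatic force acts, so mechanical energy is conserved: ½mv² = U₁ − U₂ = kQq(1/r₁ − 1/r₂).
U₁ − U₂ = (8.99×10⁹ N·m²/C²)(2.88×10⁻⁹ C)(6.35×10⁻⁹ C)(1/0.207 − 1/0.634) = 5.35×10⁻⁷ J.
v = √(2·5.35×10⁻⁷/0.0355) = 5.49×10⁻³ m/s.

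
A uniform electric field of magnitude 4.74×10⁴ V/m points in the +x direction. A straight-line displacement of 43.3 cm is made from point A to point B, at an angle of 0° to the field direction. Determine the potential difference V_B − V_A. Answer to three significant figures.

Only the component of displacement along E changes the potential: ΔV = −E·d·cosθ.
ΔV = −(4.74×10⁴ V/m)(0.433 m)cos0° = -2.05×10⁴ V.

-2.05×10⁴ V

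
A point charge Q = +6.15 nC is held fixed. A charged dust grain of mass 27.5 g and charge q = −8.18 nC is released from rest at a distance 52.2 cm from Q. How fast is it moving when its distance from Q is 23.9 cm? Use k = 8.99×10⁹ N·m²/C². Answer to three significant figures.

Only the electrostatic force acts, so mechanical energy is conserved: ½mv² = U₁ − U₂ = kQq(1/r₁ − 1/r₂).
U₁ − U₂ = (8.99×10⁹ N·m²/C²)(6.15×10⁻⁹ C)(-8.18×10⁻⁹ C)(1/0.522 − 1/0.239) = 1.03×10⁻⁶ J.
v = √(2·1.03×10⁻⁶/0.0275) = 8.64×10⁻³ m/s.

8.64×10⁻³ m/s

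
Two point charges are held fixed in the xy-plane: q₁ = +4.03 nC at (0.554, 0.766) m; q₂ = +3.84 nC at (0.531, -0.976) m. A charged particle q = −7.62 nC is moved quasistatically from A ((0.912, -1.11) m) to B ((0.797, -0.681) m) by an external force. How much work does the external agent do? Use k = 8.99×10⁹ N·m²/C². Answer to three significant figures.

-5.45×10⁻⁸ J

For quasistatic motion the external work equals the change in potential energy: W_ext = qΔV = q(V_B − V_A).
At A: distances to the source charges are 1.91 m, 0.404 m; V_A = Σ kqᵢ/rᵢ = 104 V.
At B: distances to the source charges are 1.47 m, 0.397 m; V_B = Σ kqᵢ/rᵢ = 112 V.
ΔV = V_B − V_A = 7.16 V.
W_ext = qΔV = (-7.62×10⁻⁹ C)(7.16 V) = -5.45×10⁻⁸ J.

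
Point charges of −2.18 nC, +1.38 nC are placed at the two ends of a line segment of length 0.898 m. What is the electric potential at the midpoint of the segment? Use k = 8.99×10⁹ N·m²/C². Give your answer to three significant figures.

-16.0 V

Electric potential is a scalar, so the contributions from each charge add algebraically: V = Σ kqᵢ/rᵢ.
Each charge is 0.449 m from the midpoint.
V = k[(-2.18×10⁻⁹)/(0.449) + (1.38×10⁻⁹)/(0.449)] = -16.0 V.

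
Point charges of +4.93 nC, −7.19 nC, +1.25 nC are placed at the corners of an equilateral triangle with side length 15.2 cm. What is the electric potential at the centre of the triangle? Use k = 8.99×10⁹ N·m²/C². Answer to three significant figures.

The total potential is the scalar sum of each charge's contribution, V = Σ kqᵢ/rᵢ.
The distance from each vertex to the centroid is a/√3 = 0.0878 m.
V = k[(4.93×10⁻⁹)/(0.0878) + (-7.19×10⁻⁹)/(0.0878) + (1.25×10⁻⁹)/(0.0878)] = -103 V.

-103 V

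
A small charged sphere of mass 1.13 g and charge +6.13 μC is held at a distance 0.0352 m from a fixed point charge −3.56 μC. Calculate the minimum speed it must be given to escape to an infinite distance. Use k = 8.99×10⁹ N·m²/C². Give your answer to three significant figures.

99.3 m/s

To just escape, total mechanical energy must reach zero at infinity: ½mv²_min + U = 0, so ½mv²_min = −U = |kQq|/r.
|U| = |kQq|/r = (8.99×10⁹ N·m²/C²)(3.56×10⁻⁶)(6.13×10⁻⁶)/(0.0352) = 5.57 J.
v_min = √(2|U|/m) = √(2·5.57/1.13×10⁻³) = 99.3 m/s.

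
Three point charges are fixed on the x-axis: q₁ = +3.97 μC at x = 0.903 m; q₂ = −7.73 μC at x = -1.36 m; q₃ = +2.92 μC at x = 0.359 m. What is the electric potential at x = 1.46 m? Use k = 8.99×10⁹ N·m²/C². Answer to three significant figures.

Electric potential is a scalar, so the contributions from each charge add algebraically: V = Σ kqᵢ/rᵢ.
Distances from the field point to each charge: r₁ = 0.557 m, r₂ = 2.82 m, r₃ = 1.10 m.
V = k[(3.97×10⁻⁶)/(0.557) + (-7.73×10⁻⁶)/(2.82) + (2.92×10⁻⁶)/(1.10)] = 6.33×10⁴ V.

6.33×10⁴ V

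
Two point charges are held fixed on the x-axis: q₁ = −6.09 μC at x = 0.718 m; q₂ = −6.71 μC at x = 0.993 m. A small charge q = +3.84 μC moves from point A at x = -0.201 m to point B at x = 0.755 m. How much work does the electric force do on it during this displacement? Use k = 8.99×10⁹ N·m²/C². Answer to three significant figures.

6.23 J

The work done by the electric force is W_field = −ΔU = −q(V_B − V_A) = q(V_A − V_B).
At A: distances to the source charges are 0.919 m, 1.19 m; V_A = Σ kqᵢ/rᵢ = -1.10×10⁵ V.
At B: distances to the source charges are 0.0370 m, 0.238 m; V_B = Σ kqᵢ/rᵢ = -1.73×10⁶ V.
ΔV = V_B − V_A = -1.62×10⁶ V.
W_field = −qΔV = −(3.84×10⁻⁶ C)(-1.62×10⁶ V) = 6.23 J.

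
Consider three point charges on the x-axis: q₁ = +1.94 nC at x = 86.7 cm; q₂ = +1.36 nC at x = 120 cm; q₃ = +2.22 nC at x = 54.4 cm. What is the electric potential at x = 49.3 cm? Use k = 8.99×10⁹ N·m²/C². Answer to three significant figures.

455 V

The total potential is the scalar sum of each charge's contribution, V = Σ kqᵢ/rᵢ.
Distances from the field point to each charge: r₁ = 0.374 m, r₂ = 0.707 m, r₃ = 0.0510 m.
V = k[(1.94×10⁻⁹)/(0.374) + (1.36×10⁻⁹)/(0.707) + (2.22×10⁻⁹)/(0.0510)] = 455 V.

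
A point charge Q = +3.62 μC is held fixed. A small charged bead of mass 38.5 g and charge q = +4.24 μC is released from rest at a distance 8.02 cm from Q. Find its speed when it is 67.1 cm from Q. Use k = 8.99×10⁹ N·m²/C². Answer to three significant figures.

Only the electrostatic force acts, so mechanical energy is conserved: ½mv² = U₁ − U₂ = kQq(1/r₁ − 1/r₂).
U₁ − U₂ = (8.99×10⁹ N·m²/C²)(3.62×10⁻⁶ C)(4.24×10⁻⁶ C)(1/0.0802 − 1/0.671) = 1.51 J.
v = √(2·1.51/0.0385) = 8.87 m/s.

8.87 m/s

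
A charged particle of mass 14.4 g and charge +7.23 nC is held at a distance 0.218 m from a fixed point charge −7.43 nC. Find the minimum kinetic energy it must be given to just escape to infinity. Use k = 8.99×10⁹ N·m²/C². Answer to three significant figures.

To just escape, total mechanical energy must reach zero at infinity: ½mv²_min + U = 0, so ½mv²_min = −U = |kQq|/r.
|U| = |kQq|/r = (8.99×10⁹ N·m²/C²)(7.43×10⁻⁹)(7.23×10⁻⁹)/(0.218) = 2.22×10⁻⁶ J.

2.22×10⁻⁶ J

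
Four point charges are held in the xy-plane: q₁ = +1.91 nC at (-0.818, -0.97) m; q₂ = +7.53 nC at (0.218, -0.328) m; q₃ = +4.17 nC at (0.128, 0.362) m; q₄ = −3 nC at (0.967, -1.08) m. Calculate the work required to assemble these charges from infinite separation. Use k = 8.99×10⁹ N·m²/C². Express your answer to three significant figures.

The work to assemble the configuration equals its total potential energy, U = Σ kqᵢqⱼ/rᵢⱼ over all pairs.
Pair separations: r₁₂ = 1.22 m, r₁₃ = 1.63 m, r₁₄ = 1.79 m, r₂₃ = 0.696 m, r₂₄ = 1.06 m, r₃₄ = 1.67 m.
Summing all 6 pair terms gives U = 2.68×10⁻⁷ J.

2.68×10⁻⁷ J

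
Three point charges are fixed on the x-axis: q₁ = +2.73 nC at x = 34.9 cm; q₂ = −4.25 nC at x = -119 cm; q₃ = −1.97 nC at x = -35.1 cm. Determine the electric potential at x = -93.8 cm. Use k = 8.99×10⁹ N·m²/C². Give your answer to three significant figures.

The total potential is the scalar sum of each charge's contribution, V = Σ kqᵢ/rᵢ.
Distances from the field point to each charge: r₁ = 1.29 m, r₂ = 0.252 m, r₃ = 0.587 m.
V = k[(2.73×10⁻⁹)/(1.29) + (-4.25×10⁻⁹)/(0.252) + (-1.97×10⁻⁹)/(0.587)] = -163 V.

-163 V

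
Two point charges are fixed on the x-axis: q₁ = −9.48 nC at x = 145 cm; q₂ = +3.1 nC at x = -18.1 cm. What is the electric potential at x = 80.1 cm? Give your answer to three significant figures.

-103 V

Electric potential is a scalar, so the contributions from each charge add algebraically: V = Σ kqᵢ/rᵢ.
Distances from the field point to each charge: r₁ = 0.649 m, r₂ = 0.982 m.
V = k[(-9.48×10⁻⁹)/(0.649) + (3.10×10⁻⁹)/(0.982)] = -103 V.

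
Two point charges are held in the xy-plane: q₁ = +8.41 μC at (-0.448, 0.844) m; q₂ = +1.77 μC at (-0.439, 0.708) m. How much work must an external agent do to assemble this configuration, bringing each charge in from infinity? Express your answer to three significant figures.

The work to assemble the configuration equals its total potential energy, U = Σ kqᵢqⱼ/rᵢⱼ over all pairs.
Pair separations: r₁₂ = 0.136 m.
U = (0.982) = 0.982 J.

0.982 J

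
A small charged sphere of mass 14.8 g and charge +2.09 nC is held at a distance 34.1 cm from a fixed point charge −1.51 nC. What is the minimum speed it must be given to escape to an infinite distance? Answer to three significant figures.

3.35×10⁻³ m/s

To just escape, total mechanical energy must reach zero at infinity: ½mv²_min + U = 0, so ½mv²_min = −U = |kQq|/r.
|U| = |kQq|/r = (8.99×10⁹ N·m²/C²)(1.51×10⁻⁹)(2.09×10⁻⁹)/(0.341) = 8.32×10⁻⁸ J.
v_min = √(2|U|/m) = √(2·8.32×10⁻⁸/0.0148) = 3.35×10⁻³ m/s.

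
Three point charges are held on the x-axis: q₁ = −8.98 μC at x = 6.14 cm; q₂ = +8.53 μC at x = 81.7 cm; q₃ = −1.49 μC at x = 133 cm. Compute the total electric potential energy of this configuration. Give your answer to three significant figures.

-1.04 J

The assembly work is the sum of pairwise potential energies, U = Σ_{i<j} kqᵢqⱼ/rᵢⱼ.
Pair separations: r₁₂ = 0.756 m, r₁₃ = 1.27 m, r₂₃ = 0.513 m.
U = (-0.911) + (0.0948) + (-0.223) = -1.04 J.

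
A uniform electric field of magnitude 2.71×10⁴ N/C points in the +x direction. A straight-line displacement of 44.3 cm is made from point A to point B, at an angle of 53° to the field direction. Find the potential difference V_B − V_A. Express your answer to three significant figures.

Only the component of displacement along E changes the potential: ΔV = −E·d·cosθ.
ΔV = −(2.71×10⁴ V/m)(0.443 m)cos53° = -7220 V.

-7220 V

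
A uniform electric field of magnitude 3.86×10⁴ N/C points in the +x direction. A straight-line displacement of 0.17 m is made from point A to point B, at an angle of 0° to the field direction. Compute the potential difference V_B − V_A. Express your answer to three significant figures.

Only the component of displacement along E changes the potential: ΔV = −E·d·cosθ.
ΔV = −(3.86×10⁴ V/m)(0.170 m)cos0° = -6560 V.

-6560 V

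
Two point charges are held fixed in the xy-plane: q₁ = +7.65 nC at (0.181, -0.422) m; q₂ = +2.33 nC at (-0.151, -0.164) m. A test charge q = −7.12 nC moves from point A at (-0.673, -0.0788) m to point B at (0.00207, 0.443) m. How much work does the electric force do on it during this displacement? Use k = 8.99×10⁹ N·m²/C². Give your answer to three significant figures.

-2.14×10⁻⁸ J

The work done by the electric force is W_field = −ΔU = −q(V_B − V_A) = q(V_A − V_B).
At A: distances to the source charges are 0.920 m, 0.529 m; V_A = Σ kqᵢ/rᵢ = 114 V.
At B: distances to the source charges are 0.883 m, 0.626 m; V_B = Σ kqᵢ/rᵢ = 111 V.
ΔV = V_B − V_A = -3.01 V.
W_field = −qΔV = −(-7.12×10⁻⁹ C)(-3.01 V) = -2.14×10⁻⁸ J.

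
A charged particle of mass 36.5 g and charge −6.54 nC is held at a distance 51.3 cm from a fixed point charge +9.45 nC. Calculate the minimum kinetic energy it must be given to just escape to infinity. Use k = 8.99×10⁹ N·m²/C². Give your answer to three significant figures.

1.08×10⁻⁶ J

To just escape, total mechanical energy must reach zero at infinity: ½mv²_min + U = 0, so ½mv²_min = −U = |kQq|/r.
|U| = |kQq|/r = (8.99×10⁹ N·m²/C²)(9.45×10⁻⁹)(6.54×10⁻⁹)/(0.513) = 1.08×10⁻⁶ J.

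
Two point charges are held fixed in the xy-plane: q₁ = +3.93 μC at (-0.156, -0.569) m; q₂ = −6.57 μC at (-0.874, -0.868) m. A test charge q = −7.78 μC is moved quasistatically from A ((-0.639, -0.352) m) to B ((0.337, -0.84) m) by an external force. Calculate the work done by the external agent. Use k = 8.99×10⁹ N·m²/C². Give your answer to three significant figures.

For quasistatic motion the external work equals the change in potential energy: W_ext = qΔV = q(V_B − V_A).
At A: distances to the source charges are 0.530 m, 0.567 m; V_A = Σ kqᵢ/rᵢ = -3.74×10⁴ V.
At B: distances to the source charges are 0.563 m, 1.21 m; V_B = Σ kqᵢ/rᵢ = 1.40×10⁴ V.
ΔV = V_B − V_A = 5.15×10⁴ V.
W_ext = qΔV = (-7.78×10⁻⁶ C)(5.15×10⁴ V) = -0.401 J.

-0.401 J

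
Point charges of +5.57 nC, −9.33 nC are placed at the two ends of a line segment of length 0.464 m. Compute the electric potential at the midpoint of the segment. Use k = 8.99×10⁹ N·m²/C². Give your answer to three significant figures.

-146 V

Electric potential is a scalar, so the contributions from each charge add algebraically: V = Σ kqᵢ/rᵢ.
Each charge is 0.232 m from the midpoint.
V = k[(5.57×10⁻⁹)/(0.232) + (-9.33×10⁻⁹)/(0.232)] = -146 V.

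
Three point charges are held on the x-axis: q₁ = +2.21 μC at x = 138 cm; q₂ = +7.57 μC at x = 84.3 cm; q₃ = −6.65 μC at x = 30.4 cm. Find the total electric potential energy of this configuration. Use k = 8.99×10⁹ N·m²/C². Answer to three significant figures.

The assembly work is the sum of pairwise potential energies, U = Σ_{i<j} kqᵢqⱼ/rᵢⱼ.
Pair separations: r₁₂ = 0.537 m, r₁₃ = 1.08 m, r₂₃ = 0.539 m.
U = (0.280) + (-0.123) + (-0.840) = -0.682 J.

-0.682 J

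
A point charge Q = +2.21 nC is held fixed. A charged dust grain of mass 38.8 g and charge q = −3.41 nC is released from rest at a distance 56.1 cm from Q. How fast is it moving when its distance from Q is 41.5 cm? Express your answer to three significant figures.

Only the electrostatic force acts, so mechanical energy is conserved: ½mv² = U₁ − U₂ = kQq(1/r₁ − 1/r₂).
U₁ − U₂ = (8.99×10⁹ N·m²/C²)(2.21×10⁻⁹ C)(-3.41×10⁻⁹ C)(1/0.561 − 1/0.415) = 4.25×10⁻⁸ J.
v = √(2·4.25×10⁻⁸/0.0388) = 1.48×10⁻³ m/s.

1.48×10⁻³ m/s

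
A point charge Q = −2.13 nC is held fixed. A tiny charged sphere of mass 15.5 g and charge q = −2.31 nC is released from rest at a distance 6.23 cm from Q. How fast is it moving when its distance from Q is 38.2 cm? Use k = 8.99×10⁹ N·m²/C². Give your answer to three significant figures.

Only the electrostatic force acts, so mechanical energy is conserved: ½mv² = U₁ − U₂ = kQq(1/r₁ − 1/r₂).
U₁ − U₂ = (8.99×10⁹ N·m²/C²)(-2.13×10⁻⁹ C)(-2.31×10⁻⁹ C)(1/0.0623 − 1/0.382) = 5.94×10⁻⁷ J.
v = √(2·5.94×10⁻⁷/0.0155) = 8.76×10⁻³ m/s.

8.76×10⁻³ m/s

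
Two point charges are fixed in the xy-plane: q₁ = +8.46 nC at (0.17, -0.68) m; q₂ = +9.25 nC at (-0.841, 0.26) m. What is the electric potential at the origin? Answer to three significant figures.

203 V

The total potential is the scalar sum of each charge's contribution, V = Σ kqᵢ/rᵢ.
Distances from the field point to each charge: r₁ = 0.701 m, r₂ = 0.880 m.
V = k[(8.46×10⁻⁹)/(0.701) + (9.25×10⁻⁹)/(0.880)] = 203 V.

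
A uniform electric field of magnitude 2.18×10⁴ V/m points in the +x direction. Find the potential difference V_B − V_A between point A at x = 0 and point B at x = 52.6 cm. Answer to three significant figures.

-1.15×10⁴ V

In a uniform field, potential decreases in the direction of E: V_B − V_A = −E·Δx.
V_B − V_A = −(2.18×10⁴ V/m)(0.526 m) = -1.15×10⁴ V.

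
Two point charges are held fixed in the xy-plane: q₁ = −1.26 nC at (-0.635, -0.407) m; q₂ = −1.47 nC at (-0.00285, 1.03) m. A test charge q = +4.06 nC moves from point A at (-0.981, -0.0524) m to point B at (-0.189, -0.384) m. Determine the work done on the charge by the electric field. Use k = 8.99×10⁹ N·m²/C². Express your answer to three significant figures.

1.10×10⁻⁸ J

The work done by the electric force is W_field = −ΔU = −q(V_B − V_A) = q(V_A − V_B).
At A: distances to the source charges are 0.495 m, 1.46 m; V_A = Σ kqᵢ/rᵢ = -31.9 V.
At B: distances to the source charges are 0.447 m, 1.43 m; V_B = Σ kqᵢ/rᵢ = -34.6 V.
ΔV = V_B − V_A = -2.71 V.
W_field = −qΔV = −(4.06×10⁻⁹ C)(-2.71 V) = 1.10×10⁻⁸ J.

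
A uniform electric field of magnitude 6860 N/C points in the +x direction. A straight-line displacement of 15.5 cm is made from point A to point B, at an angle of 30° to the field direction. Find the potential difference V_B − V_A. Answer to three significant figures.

-921 V

Only the component of displacement along E changes the potential: ΔV = −E·d·cosθ.
ΔV = −(6860 V/m)(0.155 m)cos30° = -921 V.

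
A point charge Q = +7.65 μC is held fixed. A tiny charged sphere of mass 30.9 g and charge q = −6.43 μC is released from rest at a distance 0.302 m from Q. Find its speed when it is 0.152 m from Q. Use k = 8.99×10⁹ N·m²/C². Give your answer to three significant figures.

Only the electrostatic force acts, so mechanical energy is conserved: ½mv² = U₁ − U₂ = kQq(1/r₁ − 1/r₂).
U₁ − U₂ = (8.99×10⁹ N·m²/C²)(7.65×10⁻⁶ C)(-6.43×10⁻⁶ C)(1/0.302 − 1/0.152) = 1.45 J.
v = √(2·1.45/0.0309) = 9.67 m/s.

9.67 m/s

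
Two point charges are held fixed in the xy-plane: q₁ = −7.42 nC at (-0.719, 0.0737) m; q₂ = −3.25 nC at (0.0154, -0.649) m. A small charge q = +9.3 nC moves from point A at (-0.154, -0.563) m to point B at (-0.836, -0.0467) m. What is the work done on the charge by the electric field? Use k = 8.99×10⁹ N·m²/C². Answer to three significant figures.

1.80×10⁻⁶ J

The work done by the electric force is W_field = −ΔU = −q(V_B − V_A) = q(V_A − V_B).
At A: distances to the source charges are 0.851 m, 0.190 m; V_A = Σ kqᵢ/rᵢ = -232 V.
At B: distances to the source charges are 0.168 m, 1.04 m; V_B = Σ kqᵢ/rᵢ = -425 V.
ΔV = V_B − V_A = -193 V.
W_field = −qΔV = −(9.30×10⁻⁹ C)(-193 V) = 1.80×10⁻⁶ J.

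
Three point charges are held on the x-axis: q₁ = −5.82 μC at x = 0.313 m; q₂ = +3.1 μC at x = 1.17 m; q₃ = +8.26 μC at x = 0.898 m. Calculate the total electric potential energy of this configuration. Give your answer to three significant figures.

-0.0817 J

The assembly work is the sum of pairwise potential energies, U = Σ_{i<j} kqᵢqⱼ/rᵢⱼ.
Pair separations: r₁₂ = 0.857 m, r₁₃ = 0.585 m, r₂₃ = 0.272 m.
U = (-0.189) + (-0.739) + (0.846) = -0.0817 J.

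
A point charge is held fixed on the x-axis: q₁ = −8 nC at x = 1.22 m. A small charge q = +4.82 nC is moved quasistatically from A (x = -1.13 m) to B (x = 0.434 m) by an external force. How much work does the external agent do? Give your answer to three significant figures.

For quasistatic motion the external work equals the change in potential energy: W_ext = qΔV = q(V_B − V_A).
At A: distance to the source charge is 2.35 m; V_A = kq₁/r = -30.6 V.
At B: distance to the source charge is 0.786 m; V_B = kq₁/r = -91.5 V.
ΔV = V_B − V_A = -60.9 V.
W_ext = qΔV = (4.82×10⁻⁹ C)(-60.9 V) = -2.94×10⁻⁷ J.

-2.94×10⁻⁷ J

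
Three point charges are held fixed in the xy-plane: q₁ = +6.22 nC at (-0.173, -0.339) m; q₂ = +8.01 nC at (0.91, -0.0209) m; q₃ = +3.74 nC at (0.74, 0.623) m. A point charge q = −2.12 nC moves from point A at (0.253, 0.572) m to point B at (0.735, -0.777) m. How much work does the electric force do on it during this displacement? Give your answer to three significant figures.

-7.07×10⁻⁸ J

The work done by the electric force is W_field = −ΔU = −q(V_B − V_A) = q(V_A − V_B).
At A: distances to the source charges are 1.01 m, 0.885 m, 0.490 m; V_A = Σ kqᵢ/rᵢ = 206 V.
At B: distances to the source charges are 1.01 m, 0.776 m, 1.40 m; V_B = Σ kqᵢ/rᵢ = 172 V.
ΔV = V_B − V_A = -33.4 V.
W_field = −qΔV = −(-2.12×10⁻⁹ C)(-33.4 V) = -7.07×10⁻⁸ J.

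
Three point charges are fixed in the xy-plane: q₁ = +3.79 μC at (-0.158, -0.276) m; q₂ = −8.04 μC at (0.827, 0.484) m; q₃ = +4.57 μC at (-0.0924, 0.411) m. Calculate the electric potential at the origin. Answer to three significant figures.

1.29×10⁵ V

The total potential is the scalar sum of each charge's contribution, V = Σ kqᵢ/rᵢ.
Distances from the field point to each charge: r₁ = 0.318 m, r₂ = 0.958 m, r₃ = 0.421 m.
V = k[(3.79×10⁻⁶)/(0.318) + (-8.04×10⁻⁶)/(0.958) + (4.57×10⁻⁶)/(0.421)] = 1.29×10⁵ V.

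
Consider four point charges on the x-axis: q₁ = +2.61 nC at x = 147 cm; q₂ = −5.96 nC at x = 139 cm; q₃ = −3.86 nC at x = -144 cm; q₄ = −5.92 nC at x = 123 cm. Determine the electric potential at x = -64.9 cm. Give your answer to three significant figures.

Electric potential is a scalar, so the contributions from each charge add algebraically: V = Σ kqᵢ/rᵢ.
Distances from the field point to each charge: r₁ = 2.12 m, r₂ = 2.04 m, r₃ = 0.791 m, r₄ = 1.88 m.
V = k[(2.61×10⁻⁹)/(2.12) + (-5.96×10⁻⁹)/(2.04) + (-3.86×10⁻⁹)/(0.791) + (-5.92×10⁻⁹)/(1.88)] = -87.4 V.

-87.4 V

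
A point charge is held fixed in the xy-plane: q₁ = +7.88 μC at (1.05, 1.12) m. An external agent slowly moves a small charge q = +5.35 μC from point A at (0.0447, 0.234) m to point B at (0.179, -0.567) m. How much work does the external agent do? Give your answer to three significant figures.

For quasistatic motion the external work equals the change in potential energy: W_ext = qΔV = q(V_B − V_A).
At A: distance to the source charge is 1.34 m; V_A = kq₁/r = 5.29×10⁴ V.
At B: distance to the source charge is 1.90 m; V_B = kq₁/r = 3.73×10⁴ V.
ΔV = V_B − V_A = -1.56×10⁴ V.
W_ext = qΔV = (5.35×10⁻⁶ C)(-1.56×10⁴ V) = -0.0832 J.

-0.0832 J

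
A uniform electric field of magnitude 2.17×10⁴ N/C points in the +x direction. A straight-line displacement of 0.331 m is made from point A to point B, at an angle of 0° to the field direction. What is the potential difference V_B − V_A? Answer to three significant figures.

-7180 V

Only the component of displacement along E changes the potential: ΔV = −E·d·cosθ.
ΔV = −(2.17×10⁴ V/m)(0.331 m)cos0° = -7180 V.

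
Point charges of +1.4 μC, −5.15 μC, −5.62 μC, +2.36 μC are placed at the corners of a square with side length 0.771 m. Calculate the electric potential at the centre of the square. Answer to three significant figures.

Electric potential is a scalar, so the contributions from each charge add algebraically: V = Σ kqᵢ/rᵢ.
The distance from each corner to the centre is a√2/2 = 0.545 m.
V = k[(1.40×10⁻⁶)/(0.545) + (-5.15×10⁻⁶)/(0.545) + (-5.62×10⁻⁶)/(0.545) + (2.36×10⁻⁶)/(0.545)] = -1.16×10⁵ V.

-1.16×10⁵ V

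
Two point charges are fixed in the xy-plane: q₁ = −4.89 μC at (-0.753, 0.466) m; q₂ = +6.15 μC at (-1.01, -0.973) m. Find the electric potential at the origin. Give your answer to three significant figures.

Electric potential is a scalar, so the contributions from each charge add algebraically: V = Σ kqᵢ/rᵢ.
Distances from the field point to each charge: r₁ = 0.886 m, r₂ = 1.40 m.
V = k[(-4.89×10⁻⁶)/(0.886) + (6.15×10⁻⁶)/(1.40)] = -1.02×10⁴ V.

-1.02×10⁴ V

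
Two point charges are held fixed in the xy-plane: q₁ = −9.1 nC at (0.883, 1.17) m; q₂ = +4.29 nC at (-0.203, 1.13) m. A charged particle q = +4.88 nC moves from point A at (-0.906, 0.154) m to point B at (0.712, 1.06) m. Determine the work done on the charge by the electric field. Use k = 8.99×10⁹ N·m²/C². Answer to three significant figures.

The work done by the electric force is W_field = −ΔU = −q(V_B − V_A) = q(V_A − V_B).
At A: distances to the source charges are 2.06 m, 1.20 m; V_A = Σ kqᵢ/rᵢ = -7.70 V.
At B: distances to the source charges are 0.203 m, 0.918 m; V_B = Σ kqᵢ/rᵢ = -360 V.
ΔV = V_B − V_A = -353 V.
W_field = −qΔV = −(4.88×10⁻⁹ C)(-353 V) = 1.72×10⁻⁶ J.

1.72×10⁻⁶ J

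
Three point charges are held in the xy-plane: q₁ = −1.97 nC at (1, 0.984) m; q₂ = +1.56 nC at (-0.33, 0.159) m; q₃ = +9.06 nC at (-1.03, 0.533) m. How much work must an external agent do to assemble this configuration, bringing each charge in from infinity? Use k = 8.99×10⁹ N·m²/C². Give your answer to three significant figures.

The assembly work is the sum of pairwise potential energies, U = Σ_{i<j} kqᵢqⱼ/rᵢⱼ.
Pair separations: r₁₂ = 1.57 m, r₁₃ = 2.08 m, r₂₃ = 0.794 m.
U = (-1.77×10⁻⁸) + (-7.72×10⁻⁸) + (1.60×10⁻⁷) = 6.53×10⁻⁸ J.

6.53×10⁻⁸ J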